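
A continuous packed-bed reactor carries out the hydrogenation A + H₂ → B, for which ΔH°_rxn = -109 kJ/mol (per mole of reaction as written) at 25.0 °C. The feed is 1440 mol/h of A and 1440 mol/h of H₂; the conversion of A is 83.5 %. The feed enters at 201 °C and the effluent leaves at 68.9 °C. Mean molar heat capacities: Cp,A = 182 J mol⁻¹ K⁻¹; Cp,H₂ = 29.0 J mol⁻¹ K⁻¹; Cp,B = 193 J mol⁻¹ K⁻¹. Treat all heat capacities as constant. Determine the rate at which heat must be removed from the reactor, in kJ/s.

Q_out = 47.8 kJ/s

Extent of reaction ξ = 0.835 × 1440 = 1202.4 mol/h
Reaction term: ξ·ΔH°_rxn = 1202.4 × -109 = -131060 kJ/h
Sensible, feed 201→25 °C: -53476 kJ/h
Outlet flows (mol/h): A 237.6, H₂ 237.6, B 1202.4
Sensible, products 25→68.9 °C: 12388 kJ/h
Q = ΔH = -172150 kJ/h = -47.819 kW
Heat removed = 47.819 kJ/s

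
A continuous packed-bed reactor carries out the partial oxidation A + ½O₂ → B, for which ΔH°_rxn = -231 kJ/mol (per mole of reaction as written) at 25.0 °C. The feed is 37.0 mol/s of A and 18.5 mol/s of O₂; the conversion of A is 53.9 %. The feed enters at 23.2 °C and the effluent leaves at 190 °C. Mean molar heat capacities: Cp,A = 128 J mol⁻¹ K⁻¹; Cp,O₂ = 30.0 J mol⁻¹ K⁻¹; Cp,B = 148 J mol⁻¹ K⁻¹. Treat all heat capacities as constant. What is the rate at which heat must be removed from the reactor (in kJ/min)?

Q_out = 222000 kJ/min

Extent of reaction ξ = 0.539 × 37.0 = 19.943 mol/s
Reaction term: ξ·ΔH°_rxn = 19.943 × -231 = -4606.8 kJ/s
Sensible, feed 23.2→25 °C: 9.5238 kJ/s
Outlet flows (mol/s): A 17.057, O₂ 8.5285, B 19.943
Sensible, products 25→190 °C: 889.47 kJ/s
Q = ΔH = -3707.8 kJ/s = -3707.8 kW
Heat removed = 222470 kJ/min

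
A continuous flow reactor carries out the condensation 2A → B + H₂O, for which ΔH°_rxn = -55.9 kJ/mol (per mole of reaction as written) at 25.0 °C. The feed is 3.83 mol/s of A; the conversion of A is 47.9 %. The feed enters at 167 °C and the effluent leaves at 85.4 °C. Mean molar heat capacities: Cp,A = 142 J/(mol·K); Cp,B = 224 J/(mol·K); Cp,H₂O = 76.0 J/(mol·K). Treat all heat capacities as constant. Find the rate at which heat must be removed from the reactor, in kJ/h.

Q_out = 341000 kJ/h

Extent of reaction ξ = 0.479 × 3.83 / 2 = 0.91729 mol/s
Reaction term: ξ·ΔH°_rxn = 0.91729 × -55.9 = -51.276 kJ/s
Sensible, feed 167→25 °C: -77.228 kJ/s
Outlet flows (mol/s): A 1.9954, B 0.91729, H₂O 0.91729
Sensible, products 25→85.4 °C: 33.736 kJ/s
Q = ΔH = -94.769 kJ/s = -94.769 kW
Heat removed = 341170 kJ/h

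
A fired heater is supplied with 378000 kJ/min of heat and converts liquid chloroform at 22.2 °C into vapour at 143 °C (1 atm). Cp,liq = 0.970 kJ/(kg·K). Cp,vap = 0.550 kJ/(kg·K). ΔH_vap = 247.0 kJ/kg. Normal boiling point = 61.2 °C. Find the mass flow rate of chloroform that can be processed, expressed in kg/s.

ṁ = 19.1 kg/s

Δh = 0.970×(61.2−22.2) + 247.0 + 0.550×(143−61.2) = 329.82 kJ/kg
Q = 378000 kJ/min = 6300 kJ/s = 6300 kJ/s
ṁ = Q/Δh = 6300 / 329.82 = 19.101 kg/s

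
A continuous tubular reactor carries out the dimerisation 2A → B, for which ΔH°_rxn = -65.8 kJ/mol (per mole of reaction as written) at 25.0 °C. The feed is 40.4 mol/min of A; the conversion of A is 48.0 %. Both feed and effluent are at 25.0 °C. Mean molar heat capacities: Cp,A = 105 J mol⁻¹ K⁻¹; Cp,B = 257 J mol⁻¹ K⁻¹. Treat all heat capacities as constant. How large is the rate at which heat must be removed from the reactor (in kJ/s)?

Q_out = 10.6 kJ/s

Extent of reaction ξ = 0.480 × 40.4 / 2 = 9.696 mol/min
Reaction term: ξ·ΔH°_rxn = 9.696 × -65.8 = -638 kJ/min
Q = ΔH = -638 kJ/min = -10.633 kW
Heat removed = 10.633 kJ/s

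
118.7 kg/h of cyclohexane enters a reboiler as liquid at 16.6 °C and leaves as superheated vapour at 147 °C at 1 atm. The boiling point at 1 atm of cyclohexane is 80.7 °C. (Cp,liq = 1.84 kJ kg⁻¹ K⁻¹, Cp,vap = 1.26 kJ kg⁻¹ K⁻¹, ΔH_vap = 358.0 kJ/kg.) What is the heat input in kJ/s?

liquid 16.6→80.7 °C: 117.94 kJ/kg
vaporisation at 80.7 °C: 358 kJ/kg
vapour 80.7→147 °C: 83.538 kJ/kg
Δh = 117.94 + 358 + 83.538 = 559.48 kJ/kg
Q = ṁ·Δh = 118.7 kg/h × 559.48 kJ/kg = 66411 kJ/h
|Q| = 18.447 kW

Q = 18.4 kJ/s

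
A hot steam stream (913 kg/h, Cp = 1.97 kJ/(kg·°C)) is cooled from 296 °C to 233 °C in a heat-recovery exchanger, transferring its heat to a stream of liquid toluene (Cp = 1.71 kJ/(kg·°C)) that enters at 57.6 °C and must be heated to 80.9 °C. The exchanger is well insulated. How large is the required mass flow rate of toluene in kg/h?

Heat released by hot stream: Q = 913 × 1.97 × (296 − 233) = 113310 kJ/h
Energy balance on cold side (adiabatic exchanger): Q = ṁ_c·Cp_c·(T_c,out − T_c,in)
ṁ_c = 113310 / [1.71 × (80.9 − 57.6)] = 2844 kg/h

ṁ_c = 2840 kg/h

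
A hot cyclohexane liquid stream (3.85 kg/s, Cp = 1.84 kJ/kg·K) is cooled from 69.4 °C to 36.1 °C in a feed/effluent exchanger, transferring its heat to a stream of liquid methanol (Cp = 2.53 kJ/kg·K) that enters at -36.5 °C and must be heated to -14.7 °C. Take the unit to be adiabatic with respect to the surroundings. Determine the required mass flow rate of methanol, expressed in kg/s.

ṁ_c = 4.28 kg/s

Heat released by hot stream: Q = 3.85 × 1.84 × (69.4 − 36.1) = 235.9 kJ/s
Energy balance on cold side (adiabatic exchanger): Q = ṁ_c·Cp_c·(T_c,out − T_c,in)
ṁ_c = 235.9 / [2.53 × (-14.7 − -36.5)] = 4.2771 kg/s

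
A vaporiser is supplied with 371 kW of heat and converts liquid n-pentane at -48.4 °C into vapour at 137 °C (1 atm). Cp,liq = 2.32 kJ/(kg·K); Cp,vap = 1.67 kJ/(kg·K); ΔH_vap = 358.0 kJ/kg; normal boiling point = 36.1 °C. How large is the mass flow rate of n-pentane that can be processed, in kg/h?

Δh = 2.32×(36.1−-48.4) + 358.0 + 1.67×(137−36.1) = 722.54 kJ/kg
Q = 371 kW = 371 kJ/s = 1.3356e+06 kJ/h
ṁ = Q/Δh = 1.3356e+06 / 722.54 = 1848.5 kg/h

ṁ = 1850 kg/h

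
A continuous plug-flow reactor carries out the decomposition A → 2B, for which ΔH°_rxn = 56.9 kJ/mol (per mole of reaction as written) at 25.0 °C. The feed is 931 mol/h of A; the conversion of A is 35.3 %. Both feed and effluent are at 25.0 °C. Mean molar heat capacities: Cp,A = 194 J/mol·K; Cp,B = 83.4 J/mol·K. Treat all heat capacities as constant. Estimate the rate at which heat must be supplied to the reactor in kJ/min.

Q_in = 312 kJ/min

Extent of reaction ξ = 0.353 × 931 = 328.64 mol/h
Reaction term: ξ·ΔH°_rxn = 328.64 × 56.9 = 18700 kJ/h
Q = ΔH = 18700 kJ/h = 5.1944 kW
Heat supplied = 311.66 kJ/min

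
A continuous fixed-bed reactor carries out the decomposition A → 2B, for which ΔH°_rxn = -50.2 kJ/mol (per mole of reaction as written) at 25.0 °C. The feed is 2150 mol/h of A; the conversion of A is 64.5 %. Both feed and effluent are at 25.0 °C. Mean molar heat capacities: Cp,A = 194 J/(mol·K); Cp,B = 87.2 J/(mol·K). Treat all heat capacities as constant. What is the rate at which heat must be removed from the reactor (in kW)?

Q_out = 19.3 kW

Extent of reaction ξ = 0.645 × 2150 = 1386.8 mol/h
Reaction term: ξ·ΔH°_rxn = 1386.8 × -50.2 = -69615 kJ/h
Q = ΔH = -69615 kJ/h = -19.337 kW
Heat removed = 19.337 kW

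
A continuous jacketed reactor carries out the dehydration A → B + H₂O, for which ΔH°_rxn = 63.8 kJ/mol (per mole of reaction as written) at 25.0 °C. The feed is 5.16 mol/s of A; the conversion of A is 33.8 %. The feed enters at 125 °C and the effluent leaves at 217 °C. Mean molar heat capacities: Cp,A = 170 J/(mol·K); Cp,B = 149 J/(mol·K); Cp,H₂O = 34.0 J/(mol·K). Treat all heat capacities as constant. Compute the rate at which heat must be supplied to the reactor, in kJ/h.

Q_in = 707000 kJ/h

Extent of reaction ξ = 0.338 × 5.16 = 1.7441 mol/s
Reaction term: ξ·ΔH°_rxn = 1.7441 × 63.8 = 111.27 kJ/s
Sensible, feed 125→25 °C: -87.72 kJ/s
Outlet flows (mol/s): A 3.4159, B 1.7441, H₂O 1.7441
Sensible, products 25→217 °C: 172.78 kJ/s
Q = ΔH = 196.33 kJ/s = 196.33 kW
Heat supplied = 706780 kJ/h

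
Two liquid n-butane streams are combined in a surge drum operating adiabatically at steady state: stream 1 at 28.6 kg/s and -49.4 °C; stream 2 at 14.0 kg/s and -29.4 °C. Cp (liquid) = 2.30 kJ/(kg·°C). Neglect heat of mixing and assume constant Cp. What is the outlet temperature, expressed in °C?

Energy balance with Q = 0: Σ ṁᵢCp,ᵢ(T_out − Tᵢ) = 0
T_out = Σ ṁᵢCp,ᵢTᵢ / Σ ṁᵢCp,ᵢ
      = -4196.2 / 97.98 = -42.827 °C

T_out = -42.8 °C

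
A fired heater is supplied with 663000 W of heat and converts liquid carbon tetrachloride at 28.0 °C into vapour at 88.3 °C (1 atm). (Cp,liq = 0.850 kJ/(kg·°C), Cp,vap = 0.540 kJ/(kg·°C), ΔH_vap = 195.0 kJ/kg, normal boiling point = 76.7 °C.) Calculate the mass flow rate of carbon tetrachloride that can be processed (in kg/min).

ṁ = 164 kg/min

Δh = 0.850×(76.7−28.0) + 195.0 + 0.540×(88.3−76.7) = 242.66 kJ/kg
Q = 663000 W = 663 kJ/s = 39780 kJ/min
ṁ = Q/Δh = 39780 / 242.66 = 163.93 kg/min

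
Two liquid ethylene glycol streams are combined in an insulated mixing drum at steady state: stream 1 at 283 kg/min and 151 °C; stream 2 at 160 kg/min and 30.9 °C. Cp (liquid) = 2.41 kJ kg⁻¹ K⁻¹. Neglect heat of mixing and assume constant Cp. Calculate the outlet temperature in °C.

No heat crosses the boundary, so H_out = H_in.
T_out = Σ ṁᵢCp,ᵢTᵢ / Σ ṁᵢCp,ᵢ
      = 114900 / 1067.6 = 107.62 °C

T_out = 108 °C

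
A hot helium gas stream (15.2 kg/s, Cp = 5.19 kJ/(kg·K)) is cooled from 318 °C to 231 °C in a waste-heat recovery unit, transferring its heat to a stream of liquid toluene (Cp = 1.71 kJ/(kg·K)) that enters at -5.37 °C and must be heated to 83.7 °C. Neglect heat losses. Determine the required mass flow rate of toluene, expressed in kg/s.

ṁ_c = 45.1 kg/s

Heat released by hot stream: Q = 15.2 × 5.19 × (318 − 231) = 6863.3 kJ/s
Energy balance on cold side (adiabatic exchanger): Q = ṁ_c·Cp_c·(T_c,out − T_c,in)
ṁ_c = 6863.3 / [1.71 × (83.7 − -5.37)] = 45.061 kg/s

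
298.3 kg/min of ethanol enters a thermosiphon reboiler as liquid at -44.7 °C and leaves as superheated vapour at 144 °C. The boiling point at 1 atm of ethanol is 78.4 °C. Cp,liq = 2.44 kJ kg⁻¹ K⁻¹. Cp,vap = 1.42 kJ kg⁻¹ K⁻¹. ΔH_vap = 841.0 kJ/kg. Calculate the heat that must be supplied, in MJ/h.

liquid -44.7→78.4 °C: 300.36 kJ/kg
vaporisation at 78.4 °C: 841 kJ/kg
vapour 78.4→144 °C: 93.152 kJ/kg
Δh = 300.36 + 841 + 93.152 = 1234.5 kJ/kg
Q = ṁ·Δh = 298.3 kg/min × 1234.5 kJ/kg = 368260 kJ/min
|Q| = 6137.6 kW = 22095 MJ/h

Q = 22100 MJ/h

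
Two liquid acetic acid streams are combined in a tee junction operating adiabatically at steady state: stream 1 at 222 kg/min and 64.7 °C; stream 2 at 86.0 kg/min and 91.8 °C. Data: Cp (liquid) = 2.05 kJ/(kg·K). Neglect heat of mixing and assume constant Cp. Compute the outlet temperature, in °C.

Energy balance with Q = 0: Σ ṁᵢCp,ᵢ(T_out − Tᵢ) = 0
Σ ṁᵢCp,ᵢTᵢ = 222×2.05×64.7 + 86.0×2.05×91.8 = 45629
Σ ṁᵢCp,ᵢ = 222×2.05 + 86.0×2.05 = 631.4
T_out = 45629 / 631.4 = 72.267 °C

T_out = 72.3 °C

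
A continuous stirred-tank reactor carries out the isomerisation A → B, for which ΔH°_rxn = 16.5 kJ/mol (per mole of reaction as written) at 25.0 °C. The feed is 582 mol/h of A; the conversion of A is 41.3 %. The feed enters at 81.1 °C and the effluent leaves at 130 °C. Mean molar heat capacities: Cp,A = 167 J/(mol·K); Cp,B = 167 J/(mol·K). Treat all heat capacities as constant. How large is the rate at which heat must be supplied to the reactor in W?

Extent of reaction ξ = 0.413 × 582 = 240.37 mol/h
Reaction term: ξ·ΔH°_rxn = 240.37 × 16.5 = 3966 kJ/h
Sensible, feed 81.1→25 °C: -5452.6 kJ/h
Outlet flows (mol/h): A 341.63, B 240.37
Sensible, products 25→130 °C: 10205 kJ/h
Q = ΔH = 8718.8 kJ/h = 2.4219 kW
Heat supplied = 2421.9 W

Q_in = 2420 W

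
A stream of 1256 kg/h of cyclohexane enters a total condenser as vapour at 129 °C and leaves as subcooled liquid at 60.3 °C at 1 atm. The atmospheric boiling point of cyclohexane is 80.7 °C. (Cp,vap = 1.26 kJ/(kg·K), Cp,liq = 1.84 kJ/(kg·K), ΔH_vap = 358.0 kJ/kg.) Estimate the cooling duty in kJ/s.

Q_c = 159 kJ/s

vapour 129→80.7 °C: -60.858 kJ/kg
condensation at 80.7 °C: -358 kJ/kg
liquid 80.7→60.3 °C: -37.536 kJ/kg
Δh = -60.858 + -358 + -37.536 = -456.39 kJ/kg
Q = ṁ·Δh = 1256 kg/h × -456.39 kJ/kg = -573230 kJ/h
|Q| = 159.23 kW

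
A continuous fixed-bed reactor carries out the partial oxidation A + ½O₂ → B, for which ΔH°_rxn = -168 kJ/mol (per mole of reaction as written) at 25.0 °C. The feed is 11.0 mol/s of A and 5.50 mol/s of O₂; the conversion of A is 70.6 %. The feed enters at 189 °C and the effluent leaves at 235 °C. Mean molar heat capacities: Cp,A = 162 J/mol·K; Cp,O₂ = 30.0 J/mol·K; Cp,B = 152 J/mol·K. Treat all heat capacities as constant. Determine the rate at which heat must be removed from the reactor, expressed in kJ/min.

Q_out = 75400 kJ/min

Extent of reaction ξ = 0.706 × 11.0 = 7.766 mol/s
Reaction term: ξ·ΔH°_rxn = 7.766 × -168 = -1304.7 kJ/s
Sensible, feed 189→25 °C: -319.31 kJ/s
Outlet flows (mol/s): A 3.234, O₂ 1.617, B 7.766
Sensible, products 25→235 °C: 368.1 kJ/s
Q = ΔH = -1255.9 kJ/s = -1255.9 kW
Heat removed = 75354 kJ/min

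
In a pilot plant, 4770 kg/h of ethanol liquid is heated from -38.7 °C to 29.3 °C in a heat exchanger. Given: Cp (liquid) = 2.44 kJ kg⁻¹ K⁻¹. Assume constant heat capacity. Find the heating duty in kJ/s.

Q = 220 kJ/s

Q = ṁ·Cp·ΔT = 4770 × 2.44 × (29.3 − -38.7) = 791440 kJ/h
Converting: 791440 / 3600 s = 219.84 kW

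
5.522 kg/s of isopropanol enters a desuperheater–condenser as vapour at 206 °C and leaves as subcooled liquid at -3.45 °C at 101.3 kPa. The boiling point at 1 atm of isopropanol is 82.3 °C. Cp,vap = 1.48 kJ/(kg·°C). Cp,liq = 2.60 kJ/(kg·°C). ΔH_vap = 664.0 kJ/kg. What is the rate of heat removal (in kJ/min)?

vapour 206→82.3 °C: -183.08 kJ/kg
condensation at 82.3 °C: -664 kJ/kg
liquid 82.3→-3.45 °C: -222.95 kJ/kg
Δh = -183.08 + -664 + -222.95 = -1070 kJ/kg
Q = ṁ·Δh = 5.522 kg/s × -1070 kJ/kg = -5908.7 kJ/s
|Q| = 5908.7 kW = 354520 kJ/min

Q_c = 355000 kJ/min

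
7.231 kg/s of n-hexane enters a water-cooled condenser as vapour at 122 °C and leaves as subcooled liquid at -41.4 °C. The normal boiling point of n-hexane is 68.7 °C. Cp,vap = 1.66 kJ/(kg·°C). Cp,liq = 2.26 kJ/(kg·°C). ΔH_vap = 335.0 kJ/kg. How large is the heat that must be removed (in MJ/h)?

Q_c = 17500 MJ/h

vapour 122→68.7 °C: -88.478 kJ/kg
condensation at 68.7 °C: -335 kJ/kg
liquid 68.7→-41.4 °C: -248.83 kJ/kg
Δh = -88.478 + -335 + -248.83 = -672.3 kJ/kg
Q = ṁ·Δh = 7.231 kg/s × -672.3 kJ/kg = -4861.4 kJ/s
|Q| = 4861.4 kW = 17501 MJ/h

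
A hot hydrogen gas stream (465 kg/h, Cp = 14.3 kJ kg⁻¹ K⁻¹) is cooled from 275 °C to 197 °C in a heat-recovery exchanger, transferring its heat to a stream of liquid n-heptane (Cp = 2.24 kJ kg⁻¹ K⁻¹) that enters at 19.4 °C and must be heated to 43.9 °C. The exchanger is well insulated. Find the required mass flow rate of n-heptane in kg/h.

ṁ_c = 9450 kg/h

Heat released by hot stream: Q = 465 × 14.3 × (275 − 197) = 518660 kJ/h
Energy balance on cold side (adiabatic exchanger): Q = ṁ_c·Cp_c·(T_c,out − T_c,in)
ṁ_c = 518660 / [2.24 × (43.9 − 19.4)] = 9450.8 kg/h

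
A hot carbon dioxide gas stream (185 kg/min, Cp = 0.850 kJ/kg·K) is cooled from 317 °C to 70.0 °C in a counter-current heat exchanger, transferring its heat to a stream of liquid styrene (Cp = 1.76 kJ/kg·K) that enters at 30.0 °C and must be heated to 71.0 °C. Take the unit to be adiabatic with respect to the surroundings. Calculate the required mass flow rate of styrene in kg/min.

Heat released by hot stream: Q = 185 × 0.850 × (317 − 70.0) = 38841 kJ/min
Energy balance on cold side (adiabatic exchanger): Q = ṁ_c·Cp_c·(T_c,out − T_c,in)
ṁ_c = 38841 / [1.76 × (71.0 − 30.0)] = 538.26 kg/min

ṁ_c = 538 kg/min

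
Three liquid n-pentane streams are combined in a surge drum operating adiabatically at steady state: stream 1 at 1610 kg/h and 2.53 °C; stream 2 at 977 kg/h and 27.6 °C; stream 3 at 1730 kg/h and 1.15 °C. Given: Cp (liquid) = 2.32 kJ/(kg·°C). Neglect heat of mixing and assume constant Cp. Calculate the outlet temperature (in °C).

T_out = 7.65 °C

Energy balance with Q = 0: Σ ṁᵢCp,ᵢ(T_out − Tᵢ) = 0
Σ ṁᵢCp,ᵢTᵢ = 1610×2.32×2.53 + 977×2.32×27.6 + 1730×2.32×1.15 = 76625
Σ ṁᵢCp,ᵢ = 1610×2.32 + 977×2.32 + 1730×2.32 = 10015
T_out = 76625 / 10015 = 7.6507 °C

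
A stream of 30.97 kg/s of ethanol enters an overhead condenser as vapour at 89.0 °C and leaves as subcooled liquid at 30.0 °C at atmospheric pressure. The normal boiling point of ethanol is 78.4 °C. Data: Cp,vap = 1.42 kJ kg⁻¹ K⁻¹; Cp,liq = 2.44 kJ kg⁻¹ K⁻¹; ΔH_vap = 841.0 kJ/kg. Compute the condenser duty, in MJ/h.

Q_c = 109000 MJ/h

vapour 89.0→78.4 °C: -15.052 kJ/kg
condensation at 78.4 °C: -841 kJ/kg
liquid 78.4→30.0 °C: -118.1 kJ/kg
Δh = -15.052 + -841 + -118.1 = -974.15 kJ/kg
Q = ṁ·Δh = 30.97 kg/s × -974.15 kJ/kg = -30169 kJ/s
|Q| = 30169 kW = 108610 MJ/h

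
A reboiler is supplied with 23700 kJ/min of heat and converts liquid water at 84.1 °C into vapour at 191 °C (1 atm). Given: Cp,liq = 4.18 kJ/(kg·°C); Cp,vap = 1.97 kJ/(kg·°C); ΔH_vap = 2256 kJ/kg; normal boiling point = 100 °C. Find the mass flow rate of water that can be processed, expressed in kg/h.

Δh = 4.18×(100−84.1) + 2256 + 1.97×(191−100) = 2501.7 kJ/kg
Q = 23700 kJ/min = 395 kJ/s = 1.422e+06 kJ/h
ṁ = Q/Δh = 1.422e+06 / 2501.7 = 568.41 kg/h

ṁ = 568 kg/h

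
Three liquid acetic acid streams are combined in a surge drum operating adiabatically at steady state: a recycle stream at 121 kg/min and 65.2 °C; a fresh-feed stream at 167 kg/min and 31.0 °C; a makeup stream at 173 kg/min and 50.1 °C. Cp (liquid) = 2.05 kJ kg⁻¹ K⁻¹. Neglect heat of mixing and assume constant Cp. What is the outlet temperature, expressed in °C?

No heat crosses the boundary, so H_out = H_in.
T_out = Σ ṁᵢCp,ᵢTᵢ / Σ ṁᵢCp,ᵢ
      = 44554 / 945.05 = 47.144 °C

T_out = 47.1 °C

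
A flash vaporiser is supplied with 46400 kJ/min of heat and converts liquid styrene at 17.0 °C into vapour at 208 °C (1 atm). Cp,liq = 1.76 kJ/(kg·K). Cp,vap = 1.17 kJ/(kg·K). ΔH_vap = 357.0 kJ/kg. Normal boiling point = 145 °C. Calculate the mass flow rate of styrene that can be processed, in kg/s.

ṁ = 1.18 kg/s

Δh = 1.76×(145−17.0) + 357.0 + 1.17×(208−145) = 655.99 kJ/kg
Q = 46400 kJ/min = 773.33 kJ/s = 773.33 kJ/s
ṁ = Q/Δh = 773.33 / 655.99 = 1.1789 kg/s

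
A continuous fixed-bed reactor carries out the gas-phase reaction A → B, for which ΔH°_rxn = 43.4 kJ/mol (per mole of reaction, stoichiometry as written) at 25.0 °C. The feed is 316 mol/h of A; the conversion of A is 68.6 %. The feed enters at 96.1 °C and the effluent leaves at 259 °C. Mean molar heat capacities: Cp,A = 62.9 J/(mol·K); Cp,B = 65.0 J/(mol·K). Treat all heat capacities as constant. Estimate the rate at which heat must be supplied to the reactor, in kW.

Q_in = 3.54 kW

Extent of reaction ξ = 0.686 × 316 = 216.78 mol/h
Reaction term: ξ·ΔH°_rxn = 216.78 × 43.4 = 9408.1 kJ/h
Sensible, feed 96.1→25 °C: -1413.2 kJ/h
Outlet flows (mol/h): A 99.224, B 216.78
Sensible, products 25→259 °C: 4757.6 kJ/h
Q = ΔH = 12752 kJ/h = 3.5424 kW
Heat supplied = 3.5424 kW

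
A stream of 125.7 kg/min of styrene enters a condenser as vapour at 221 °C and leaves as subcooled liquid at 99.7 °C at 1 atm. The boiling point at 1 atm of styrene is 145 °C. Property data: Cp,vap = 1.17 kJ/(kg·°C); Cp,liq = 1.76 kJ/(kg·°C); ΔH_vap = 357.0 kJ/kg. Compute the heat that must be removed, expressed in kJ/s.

vapour 221→145 °C: -88.92 kJ/kg
condensation at 145 °C: -357 kJ/kg
liquid 145→99.7 °C: -79.728 kJ/kg
Δh = -88.92 + -357 + -79.728 = -525.65 kJ/kg
Q = ṁ·Δh = 125.7 kg/min × -525.65 kJ/kg = -66074 kJ/min
|Q| = 1101.2 kW

Q_c = 1100 kJ/s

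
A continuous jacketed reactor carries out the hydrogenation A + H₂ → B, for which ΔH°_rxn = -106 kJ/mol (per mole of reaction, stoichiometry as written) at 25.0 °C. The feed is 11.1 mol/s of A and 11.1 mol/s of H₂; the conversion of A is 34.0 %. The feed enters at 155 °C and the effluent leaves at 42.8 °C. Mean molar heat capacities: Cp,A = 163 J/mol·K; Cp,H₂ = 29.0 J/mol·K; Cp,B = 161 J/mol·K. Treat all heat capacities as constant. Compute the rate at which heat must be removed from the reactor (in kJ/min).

Q_out = 38500 kJ/min

Extent of reaction ξ = 0.340 × 11.1 = 3.774 mol/s
Reaction term: ξ·ΔH°_rxn = 3.774 × -106 = -400.04 kJ/s
Sensible, feed 155→25 °C: -277.06 kJ/s
Outlet flows (mol/s): A 7.326, H₂ 7.326, B 3.774
Sensible, products 25→42.8 °C: 35.853 kJ/s
Q = ΔH = -641.25 kJ/s = -641.25 kW
Heat removed = 38475 kJ/min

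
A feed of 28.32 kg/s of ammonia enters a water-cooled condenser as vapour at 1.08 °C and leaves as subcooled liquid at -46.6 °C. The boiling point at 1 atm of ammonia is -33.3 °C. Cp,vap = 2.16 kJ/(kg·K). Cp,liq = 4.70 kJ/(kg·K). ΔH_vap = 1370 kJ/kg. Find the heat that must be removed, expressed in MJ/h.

Q_c = 154000 MJ/h

vapour 1.08→-33.3 °C: -74.261 kJ/kg
condensation at -33.3 °C: -1370 kJ/kg
liquid -33.3→-46.6 °C: -62.51 kJ/kg
Δh = -74.261 + -1370 + -62.51 = -1506.8 kJ/kg
Q = ṁ·Δh = 28.32 kg/s × -1506.8 kJ/kg = -42672 kJ/s
|Q| = 42672 kW = 153620 MJ/h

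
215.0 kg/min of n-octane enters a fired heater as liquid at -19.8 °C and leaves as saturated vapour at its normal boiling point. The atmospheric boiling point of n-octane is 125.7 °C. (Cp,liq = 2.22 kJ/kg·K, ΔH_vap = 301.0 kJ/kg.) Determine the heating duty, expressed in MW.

Q = 2.24 MW

liquid -19.8→125.7 °C: 323.01 kJ/kg
vaporisation at 125.7 °C: 301 kJ/kg
Δh = 323.01 + 301 = 624.01 kJ/kg
Q = ṁ·Δh = 215.0 kg/min × 624.01 kJ/kg = 134160 kJ/min
|Q| = 2236 kW = 2.236 MW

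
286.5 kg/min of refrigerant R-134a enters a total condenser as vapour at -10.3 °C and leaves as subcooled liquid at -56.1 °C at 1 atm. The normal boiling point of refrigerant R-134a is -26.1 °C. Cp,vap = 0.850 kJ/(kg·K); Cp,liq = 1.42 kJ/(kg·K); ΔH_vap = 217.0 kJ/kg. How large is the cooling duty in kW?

vapour -10.3→-26.1 °C: -13.43 kJ/kg
condensation at -26.1 °C: -217 kJ/kg
liquid -26.1→-56.1 °C: -42.6 kJ/kg
Δh = -13.43 + -217 + -42.6 = -273.03 kJ/kg
Q = ṁ·Δh = 286.5 kg/min × -273.03 kJ/kg = -78223 kJ/min
|Q| = 1303.7 kW

Q_c = 1300 kW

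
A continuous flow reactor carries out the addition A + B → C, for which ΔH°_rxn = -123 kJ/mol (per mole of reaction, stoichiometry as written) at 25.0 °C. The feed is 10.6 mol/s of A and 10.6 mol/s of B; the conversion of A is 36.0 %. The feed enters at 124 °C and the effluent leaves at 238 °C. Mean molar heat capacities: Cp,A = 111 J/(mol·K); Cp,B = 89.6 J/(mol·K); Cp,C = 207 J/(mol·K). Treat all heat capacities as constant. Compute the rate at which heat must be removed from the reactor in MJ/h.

Q_out = 798 MJ/h

Extent of reaction ξ = 0.360 × 10.6 = 3.816 mol/s
Reaction term: ξ·ΔH°_rxn = 3.816 × -123 = -469.37 kJ/s
Sensible, feed 124→25 °C: -210.51 kJ/s
Outlet flows (mol/s): A 6.784, B 6.784, C 3.816
Sensible, products 25→238 °C: 458.12 kJ/s
Q = ΔH = -221.76 kJ/s = -221.76 kW
Heat removed = 798.34 MJ/h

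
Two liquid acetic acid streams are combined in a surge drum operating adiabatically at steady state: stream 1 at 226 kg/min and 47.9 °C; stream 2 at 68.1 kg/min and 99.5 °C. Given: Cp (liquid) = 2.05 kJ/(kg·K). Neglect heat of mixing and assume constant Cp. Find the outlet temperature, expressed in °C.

T_out = 59.8 °C

No heat crosses the boundary, so H_out = H_in.
T_out = Σ ṁᵢCp,ᵢTᵢ / Σ ṁᵢCp,ᵢ
      = 36083 / 602.9 = 59.848 °C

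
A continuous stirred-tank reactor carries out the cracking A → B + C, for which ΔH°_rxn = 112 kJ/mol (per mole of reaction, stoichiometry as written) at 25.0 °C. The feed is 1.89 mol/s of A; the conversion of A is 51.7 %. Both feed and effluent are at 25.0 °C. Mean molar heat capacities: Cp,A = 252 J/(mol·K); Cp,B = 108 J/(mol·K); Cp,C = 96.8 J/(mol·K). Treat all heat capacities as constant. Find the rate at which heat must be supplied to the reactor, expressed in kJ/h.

Extent of reaction ξ = 0.517 × 1.89 = 0.97713 mol/s
Reaction term: ξ·ΔH°_rxn = 0.97713 × 112 = 109.44 kJ/s
Q = ΔH = 109.44 kJ/s = 109.44 kW
Heat supplied = 393980 kJ/h

Q_in = 394000 kJ/h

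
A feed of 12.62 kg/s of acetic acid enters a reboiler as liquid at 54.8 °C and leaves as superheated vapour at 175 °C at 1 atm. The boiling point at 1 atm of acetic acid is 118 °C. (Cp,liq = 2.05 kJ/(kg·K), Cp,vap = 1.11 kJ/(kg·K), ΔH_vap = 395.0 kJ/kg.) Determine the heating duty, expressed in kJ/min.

liquid 54.8→118 °C: 129.56 kJ/kg
vaporisation at 118 °C: 395 kJ/kg
vapour 118→175 °C: 63.27 kJ/kg
Δh = 129.56 + 395 + 63.27 = 587.83 kJ/kg
Q = ṁ·Δh = 12.62 kg/s × 587.83 kJ/kg = 7418.4 kJ/s
|Q| = 7418.4 kW = 445100 kJ/min

Q = 445000 kJ/min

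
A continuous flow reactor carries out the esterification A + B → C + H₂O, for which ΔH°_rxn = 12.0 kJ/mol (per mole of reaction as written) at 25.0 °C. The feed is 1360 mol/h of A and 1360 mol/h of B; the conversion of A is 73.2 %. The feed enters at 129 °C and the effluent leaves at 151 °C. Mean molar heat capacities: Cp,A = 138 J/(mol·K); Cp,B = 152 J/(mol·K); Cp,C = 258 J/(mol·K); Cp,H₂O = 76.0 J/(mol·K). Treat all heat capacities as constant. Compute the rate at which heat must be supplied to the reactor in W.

Extent of reaction ξ = 0.732 × 1360 = 995.52 mol/h
Reaction term: ξ·ΔH°_rxn = 995.52 × 12.0 = 11946 kJ/h
Sensible, feed 129→25 °C: -41018 kJ/h
Outlet flows (mol/h): A 364.48, B 364.48, C 995.52, H₂O 995.52
Sensible, products 25→151 °C: 55214 kJ/h
Q = ΔH = 26142 kJ/h = 7.2617 kW
Heat supplied = 7261.7 W

Q_in = 7260 W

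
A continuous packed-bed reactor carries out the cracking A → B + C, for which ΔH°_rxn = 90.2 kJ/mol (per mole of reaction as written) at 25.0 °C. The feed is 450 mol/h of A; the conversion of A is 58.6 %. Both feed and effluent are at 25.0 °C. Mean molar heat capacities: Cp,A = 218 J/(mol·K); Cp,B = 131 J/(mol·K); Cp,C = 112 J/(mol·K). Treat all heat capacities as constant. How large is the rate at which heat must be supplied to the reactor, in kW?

Extent of reaction ξ = 0.586 × 450 = 263.7 mol/h
Reaction term: ξ·ΔH°_rxn = 263.7 × 90.2 = 23786 kJ/h
Q = ΔH = 23786 kJ/h = 6.6071 kW
Heat supplied = 6.6071 kW

Q_in = 6.61 kW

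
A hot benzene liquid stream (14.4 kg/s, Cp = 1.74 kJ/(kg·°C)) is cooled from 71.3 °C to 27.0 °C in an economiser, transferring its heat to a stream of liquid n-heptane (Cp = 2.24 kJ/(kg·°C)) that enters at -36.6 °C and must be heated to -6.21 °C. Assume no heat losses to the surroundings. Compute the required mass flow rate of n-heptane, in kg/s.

Heat released by hot stream: Q = 14.4 × 1.74 × (71.3 − 27.0) = 1110 kJ/s
Energy balance on cold side (adiabatic exchanger): Q = ṁ_c·Cp_c·(T_c,out − T_c,in)
ṁ_c = 1110 / [2.24 × (-6.21 − -36.6)] = 16.306 kg/s

ṁ_c = 16.3 kg/s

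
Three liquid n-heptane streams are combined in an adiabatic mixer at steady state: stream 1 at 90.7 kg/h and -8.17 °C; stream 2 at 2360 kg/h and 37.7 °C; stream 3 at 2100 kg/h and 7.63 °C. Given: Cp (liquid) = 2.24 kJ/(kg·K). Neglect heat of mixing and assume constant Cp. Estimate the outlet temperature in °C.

Energy balance with Q = 0: Σ ṁᵢCp,ᵢ(T_out − Tᵢ) = 0
T_out = Σ ṁᵢCp,ᵢTᵢ / Σ ṁᵢCp,ᵢ
      = 233530 / 10194 = 22.909 °C

T_out = 22.9 °C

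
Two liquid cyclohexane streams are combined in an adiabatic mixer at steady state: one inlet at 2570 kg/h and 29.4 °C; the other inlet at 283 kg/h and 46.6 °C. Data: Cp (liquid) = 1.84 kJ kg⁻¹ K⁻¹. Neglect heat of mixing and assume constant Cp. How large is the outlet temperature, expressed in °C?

T_out = 31.1 °C

No heat crosses the boundary, so H_out = H_in.
Σ ṁᵢCp,ᵢTᵢ = 2570×1.84×29.4 + 283×1.84×46.6 = 163290
Σ ṁᵢCp,ᵢ = 2570×1.84 + 283×1.84 = 5249.5
T_out = 163290 / 5249.5 = 31.106 °C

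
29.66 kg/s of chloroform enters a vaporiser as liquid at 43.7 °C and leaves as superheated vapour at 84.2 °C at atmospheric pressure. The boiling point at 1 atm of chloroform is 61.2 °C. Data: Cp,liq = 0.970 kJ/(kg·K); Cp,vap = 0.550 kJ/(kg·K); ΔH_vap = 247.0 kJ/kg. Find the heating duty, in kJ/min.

Q = 492000 kJ/min

liquid 43.7→61.2 °C: 16.975 kJ/kg
vaporisation at 61.2 °C: 247 kJ/kg
vapour 61.2→84.2 °C: 12.65 kJ/kg
Δh = 16.975 + 247 + 12.65 = 276.62 kJ/kg
Q = ṁ·Δh = 29.66 kg/s × 276.62 kJ/kg = 8204.7 kJ/s
|Q| = 8204.7 kW = 492280 kJ/min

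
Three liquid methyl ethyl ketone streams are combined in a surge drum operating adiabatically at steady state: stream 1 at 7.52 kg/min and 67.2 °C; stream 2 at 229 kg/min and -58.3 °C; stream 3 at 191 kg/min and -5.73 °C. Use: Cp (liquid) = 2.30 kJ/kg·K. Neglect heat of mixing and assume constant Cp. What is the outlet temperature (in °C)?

Energy balance with Q = 0: Σ ṁᵢCp,ᵢ(T_out − Tᵢ) = 0
Σ ṁᵢCp,ᵢTᵢ = 7.52×2.30×67.2 + 229×2.30×-58.3 + 191×2.30×-5.73 = -32062
Σ ṁᵢCp,ᵢ = 7.52×2.30 + 229×2.30 + 191×2.30 = 983.3
T_out = -32062 / 983.3 = -32.606 °C

T_out = -32.6 °C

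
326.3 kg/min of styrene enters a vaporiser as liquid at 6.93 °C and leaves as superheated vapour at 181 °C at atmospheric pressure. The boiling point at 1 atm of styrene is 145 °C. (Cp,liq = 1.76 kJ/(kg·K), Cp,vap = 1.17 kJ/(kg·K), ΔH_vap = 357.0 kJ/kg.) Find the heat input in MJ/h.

liquid 6.93→145 °C: 243 kJ/kg
vaporisation at 145 °C: 357 kJ/kg
vapour 145→181 °C: 42.12 kJ/kg
Δh = 243 + 357 + 42.12 = 642.12 kJ/kg
Q = ṁ·Δh = 326.3 kg/min × 642.12 kJ/kg = 209520 kJ/min
|Q| = 3492.1 kW = 12571 MJ/h

Q = 12600 MJ/h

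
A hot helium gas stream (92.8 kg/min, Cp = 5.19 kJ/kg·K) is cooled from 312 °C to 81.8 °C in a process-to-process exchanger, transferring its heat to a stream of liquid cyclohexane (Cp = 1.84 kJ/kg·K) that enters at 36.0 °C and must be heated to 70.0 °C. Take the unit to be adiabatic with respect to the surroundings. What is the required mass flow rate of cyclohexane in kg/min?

ṁ_c = 1770 kg/min

Heat released by hot stream: Q = 92.8 × 5.19 × (312 − 81.8) = 110870 kJ/min
Energy balance on cold side (adiabatic exchanger): Q = ṁ_c·Cp_c·(T_c,out − T_c,in)
ṁ_c = 110870 / [1.84 × (70.0 − 36.0)] = 1772.2 kg/min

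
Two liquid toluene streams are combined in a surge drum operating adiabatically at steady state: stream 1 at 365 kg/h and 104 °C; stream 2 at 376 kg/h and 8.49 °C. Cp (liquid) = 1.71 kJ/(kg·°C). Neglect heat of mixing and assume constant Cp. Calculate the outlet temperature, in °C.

Energy balance with Q = 0: Σ ṁᵢCp,ᵢ(T_out − Tᵢ) = 0
Σ ṁᵢCp,ᵢTᵢ = 365×1.71×104 + 376×1.71×8.49 = 70370
Σ ṁᵢCp,ᵢ = 365×1.71 + 376×1.71 = 1267.1
T_out = 70370 / 1267.1 = 55.536 °C

T_out = 55.5 °C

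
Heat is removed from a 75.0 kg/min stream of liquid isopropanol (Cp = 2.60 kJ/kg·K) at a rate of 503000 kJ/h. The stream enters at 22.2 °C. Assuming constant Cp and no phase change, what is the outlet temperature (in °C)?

T_out = -20.8 °C

Q = 503000 kJ/h = 8383.3 kJ/min
ΔT = Q/(ṁ·Cp) = 8383.3/(75.0×2.60) = 42.991 K
T_out = 22.2 − 42.991 = -20.791 °C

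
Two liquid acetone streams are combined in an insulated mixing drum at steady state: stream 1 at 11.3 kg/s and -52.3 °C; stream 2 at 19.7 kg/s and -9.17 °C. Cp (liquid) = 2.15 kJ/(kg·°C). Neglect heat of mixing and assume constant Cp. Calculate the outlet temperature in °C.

T_out = -24.9 °C

No heat crosses the boundary, so H_out = H_in.
Σ ṁᵢCp,ᵢTᵢ = 11.3×2.15×-52.3 + 19.7×2.15×-9.17 = -1659
Σ ṁᵢCp,ᵢ = 11.3×2.15 + 19.7×2.15 = 66.65
T_out = -1659 / 66.65 = -24.892 °C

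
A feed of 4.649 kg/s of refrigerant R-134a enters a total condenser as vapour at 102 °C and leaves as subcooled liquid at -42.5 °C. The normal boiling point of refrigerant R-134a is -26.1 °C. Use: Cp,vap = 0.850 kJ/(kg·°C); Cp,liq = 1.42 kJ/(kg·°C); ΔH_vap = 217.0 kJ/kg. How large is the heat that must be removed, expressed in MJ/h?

Q_c = 5840 MJ/h

vapour 102→-26.1 °C: -108.88 kJ/kg
condensation at -26.1 °C: -217 kJ/kg
liquid -26.1→-42.5 °C: -23.288 kJ/kg
Δh = -108.88 + -217 + -23.288 = -349.17 kJ/kg
Q = ṁ·Δh = 4.649 kg/s × -349.17 kJ/kg = -1623.3 kJ/s
|Q| = 1623.3 kW = 5843.9 MJ/h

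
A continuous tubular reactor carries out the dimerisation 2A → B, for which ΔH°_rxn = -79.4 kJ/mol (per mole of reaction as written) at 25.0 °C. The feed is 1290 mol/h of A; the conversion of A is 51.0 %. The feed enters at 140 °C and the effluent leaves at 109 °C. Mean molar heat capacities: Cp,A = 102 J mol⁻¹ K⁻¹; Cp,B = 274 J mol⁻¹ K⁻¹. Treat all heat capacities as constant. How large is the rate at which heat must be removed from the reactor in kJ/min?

Extent of reaction ξ = 0.510 × 1290 / 2 = 328.95 mol/h
Reaction term: ξ·ΔH°_rxn = 328.95 × -79.4 = -26119 kJ/h
Sensible, feed 140→25 °C: -15132 kJ/h
Outlet flows (mol/h): A 632.1, B 328.95
Sensible, products 25→109 °C: 12987 kJ/h
Q = ΔH = -28263 kJ/h = -7.8509 kW
Heat removed = 471.06 kJ/min

Q_out = 471 kJ/min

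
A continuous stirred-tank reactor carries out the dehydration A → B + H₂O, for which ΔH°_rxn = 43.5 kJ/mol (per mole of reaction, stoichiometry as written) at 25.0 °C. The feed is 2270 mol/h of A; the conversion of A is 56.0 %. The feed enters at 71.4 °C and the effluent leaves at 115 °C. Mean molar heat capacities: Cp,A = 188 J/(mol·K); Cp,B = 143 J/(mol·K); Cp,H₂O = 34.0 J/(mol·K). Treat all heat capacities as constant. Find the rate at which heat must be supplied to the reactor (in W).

Q_in = 20200 W

Extent of reaction ξ = 0.560 × 2270 = 1271.2 mol/h
Reaction term: ξ·ΔH°_rxn = 1271.2 × 43.5 = 55297 kJ/h
Sensible, feed 71.4→25 °C: -19802 kJ/h
Outlet flows (mol/h): A 998.8, B 1271.2, H₂O 1271.2
Sensible, products 25→115 °C: 37150 kJ/h
Q = ΔH = 72645 kJ/h = 20.179 kW
Heat supplied = 20179 W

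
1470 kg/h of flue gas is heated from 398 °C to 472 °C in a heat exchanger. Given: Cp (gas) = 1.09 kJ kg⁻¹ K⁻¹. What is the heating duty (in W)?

Q = ṁ·Cp·ΔT = 1470 × 1.09 × (472 − 398) = 118570 kJ/h
Converting: 118570 / 3600 s = 32.936 kW
Heating duty = 32936 W

Q = 32900 W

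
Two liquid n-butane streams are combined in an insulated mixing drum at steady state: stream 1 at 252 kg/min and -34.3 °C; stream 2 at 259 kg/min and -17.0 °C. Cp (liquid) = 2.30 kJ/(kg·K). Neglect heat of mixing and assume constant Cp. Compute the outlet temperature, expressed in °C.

Adiabatic, steady state ⇒ Σ ṁᵢCp,ᵢ(T_out − Tᵢ) = 0
T_out = Σ ṁᵢCp,ᵢTᵢ / Σ ṁᵢCp,ᵢ
      = -30007 / 1175.3 = -25.532 °C

T_out = -25.5 °C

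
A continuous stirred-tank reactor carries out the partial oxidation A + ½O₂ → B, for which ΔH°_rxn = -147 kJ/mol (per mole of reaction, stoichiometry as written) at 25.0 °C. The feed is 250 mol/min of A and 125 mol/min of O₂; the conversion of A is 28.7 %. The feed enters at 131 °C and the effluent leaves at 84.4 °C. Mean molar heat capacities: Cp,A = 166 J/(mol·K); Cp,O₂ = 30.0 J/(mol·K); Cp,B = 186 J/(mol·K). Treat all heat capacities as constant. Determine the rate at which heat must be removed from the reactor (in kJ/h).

Extent of reaction ξ = 0.287 × 250 = 71.75 mol/min
Reaction term: ξ·ΔH°_rxn = 71.75 × -147 = -10547 kJ/min
Sensible, feed 131→25 °C: -4796.5 kJ/min
Outlet flows (mol/min): A 178.25, O₂ 89.125, B 71.75
Sensible, products 25→84.4 °C: 2709.2 kJ/min
Q = ΔH = -12635 kJ/min = -210.58 kW
Heat removed = 758080 kJ/h

Q_out = 758000 kJ/h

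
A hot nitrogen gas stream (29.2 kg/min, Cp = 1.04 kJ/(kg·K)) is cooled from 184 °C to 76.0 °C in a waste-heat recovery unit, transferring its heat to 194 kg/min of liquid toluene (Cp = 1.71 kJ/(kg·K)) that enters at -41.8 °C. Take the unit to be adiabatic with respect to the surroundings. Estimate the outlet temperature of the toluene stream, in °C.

T_c,out = -31.9 °C

Heat released by hot stream: Q = 29.2 × 1.04 × (184 − 76.0) = 3279.7 kJ/min
Energy balance on cold side (adiabatic exchanger): Q = ṁ_c·Cp_c·(T_c,out − T_c,in)
T_c,out = -41.8 + 3279.7/(194 × 1.71) = -31.914 °C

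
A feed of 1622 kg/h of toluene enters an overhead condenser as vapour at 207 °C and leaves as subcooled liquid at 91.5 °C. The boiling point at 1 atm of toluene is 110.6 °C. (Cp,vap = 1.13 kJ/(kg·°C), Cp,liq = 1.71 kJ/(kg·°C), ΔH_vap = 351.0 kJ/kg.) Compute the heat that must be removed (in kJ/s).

vapour 207→110.6 °C: -108.93 kJ/kg
condensation at 110.6 °C: -351 kJ/kg
liquid 110.6→91.5 °C: -32.661 kJ/kg
Δh = -108.93 + -351 + -32.661 = -492.59 kJ/kg
Q = ṁ·Δh = 1622 kg/h × -492.59 kJ/kg = -798990 kJ/h
|Q| = 221.94 kW

Q_c = 222 kJ/s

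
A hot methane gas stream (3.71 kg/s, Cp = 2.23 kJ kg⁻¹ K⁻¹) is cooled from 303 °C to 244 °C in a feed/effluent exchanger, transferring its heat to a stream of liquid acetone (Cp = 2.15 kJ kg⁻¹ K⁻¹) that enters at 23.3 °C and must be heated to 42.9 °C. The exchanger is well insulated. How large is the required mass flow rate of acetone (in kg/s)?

ṁ_c = 11.6 kg/s

Heat released by hot stream: Q = 3.71 × 2.23 × (303 − 244) = 488.12 kJ/s
Energy balance on cold side (adiabatic exchanger): Q = ṁ_c·Cp_c·(T_c,out − T_c,in)
ṁ_c = 488.12 / [2.15 × (42.9 − 23.3)] = 11.583 kg/s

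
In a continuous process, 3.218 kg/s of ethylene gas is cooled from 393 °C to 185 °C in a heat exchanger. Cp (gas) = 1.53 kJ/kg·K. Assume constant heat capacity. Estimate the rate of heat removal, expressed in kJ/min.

Q_c = 61400 kJ/min

Q = ṁ·Cp·ΔT = 3.218 × 1.53 × (185 − 393) = -1024.1 kJ/s
Cooling duty = 61446 kJ/min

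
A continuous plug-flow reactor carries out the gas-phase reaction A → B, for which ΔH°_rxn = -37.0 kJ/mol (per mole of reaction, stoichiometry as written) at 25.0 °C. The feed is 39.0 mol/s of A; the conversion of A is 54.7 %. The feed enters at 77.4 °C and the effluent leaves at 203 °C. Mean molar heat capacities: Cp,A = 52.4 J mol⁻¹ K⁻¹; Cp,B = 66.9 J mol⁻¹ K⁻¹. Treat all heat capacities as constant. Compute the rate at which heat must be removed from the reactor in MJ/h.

Extent of reaction ξ = 0.547 × 39.0 = 21.333 mol/s
Reaction term: ξ·ΔH°_rxn = 21.333 × -37.0 = -789.32 kJ/s
Sensible, feed 77.4→25 °C: -107.08 kJ/s
Outlet flows (mol/s): A 17.667, B 21.333
Sensible, products 25→203 °C: 418.82 kJ/s
Q = ΔH = -477.58 kJ/s = -477.58 kW
Heat removed = 1719.3 MJ/h

Q_out = 1720 MJ/h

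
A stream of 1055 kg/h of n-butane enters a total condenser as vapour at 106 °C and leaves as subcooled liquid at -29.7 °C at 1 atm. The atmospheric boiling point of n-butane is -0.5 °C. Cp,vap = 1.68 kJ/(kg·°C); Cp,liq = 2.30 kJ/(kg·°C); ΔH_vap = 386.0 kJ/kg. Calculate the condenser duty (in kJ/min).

Q_c = 11100 kJ/min

vapour 106→-0.5 °C: -178.92 kJ/kg
condensation at -0.5 °C: -386 kJ/kg
liquid -0.5→-29.7 °C: -67.16 kJ/kg
Δh = -178.92 + -386 + -67.16 = -632.08 kJ/kg
Q = ṁ·Δh = 1055 kg/h × -632.08 kJ/kg = -666840 kJ/h
|Q| = 185.23 kW = 11114 kJ/min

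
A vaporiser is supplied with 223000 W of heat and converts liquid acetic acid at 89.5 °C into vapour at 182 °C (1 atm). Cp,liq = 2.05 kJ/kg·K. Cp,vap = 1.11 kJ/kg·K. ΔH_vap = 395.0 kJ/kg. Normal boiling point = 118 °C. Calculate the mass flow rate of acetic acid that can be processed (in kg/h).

ṁ = 1530 kg/h

Δh = 2.05×(118−89.5) + 395.0 + 1.11×(182−118) = 524.47 kJ/kg
Q = 223000 W = 223 kJ/s = 802800 kJ/h
ṁ = Q/Δh = 802800 / 524.47 = 1530.7 kg/h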